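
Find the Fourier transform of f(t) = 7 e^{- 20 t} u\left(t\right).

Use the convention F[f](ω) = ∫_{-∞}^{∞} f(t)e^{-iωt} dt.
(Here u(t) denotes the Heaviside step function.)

F(ω) = \frac{7}{i \omega + 20}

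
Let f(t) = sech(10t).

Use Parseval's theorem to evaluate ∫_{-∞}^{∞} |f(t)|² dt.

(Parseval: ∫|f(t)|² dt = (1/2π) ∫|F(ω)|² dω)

∫|f(t)|² dt = \frac{1}{5}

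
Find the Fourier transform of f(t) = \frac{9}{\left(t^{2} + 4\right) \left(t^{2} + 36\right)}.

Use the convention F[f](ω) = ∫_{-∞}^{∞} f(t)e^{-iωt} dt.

F(ω) = \frac{3 \pi \left(3 e^{4 \left|{\omega}\right|} - 1\right) e^{- 6 \left|{\omega}\right|}}{64}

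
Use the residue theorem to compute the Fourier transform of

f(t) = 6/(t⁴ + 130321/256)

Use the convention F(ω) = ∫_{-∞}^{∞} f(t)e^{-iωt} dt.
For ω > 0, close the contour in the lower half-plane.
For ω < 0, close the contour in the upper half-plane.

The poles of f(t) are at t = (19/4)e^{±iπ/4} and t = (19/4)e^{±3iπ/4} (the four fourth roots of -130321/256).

Let g(z) = f(z)e^{-iωz}; for large |z| the factor e^{-iωz} decays in the lower half-plane when ω > 0 and in the upper half-plane when ω < 0.

Case ω > 0 (lower half-plane, clockwise contour ⇒ F(ω) = -2πi·ΣRes):
  Res_{z = - \frac{19 \sqrt{2}}{8} - \frac{19 \sqrt{2} i}{8}} g(z) = \frac{48 \sqrt{2} \left(1 + i\right) e^{\frac{19 \sqrt{2} \omega \left(-1 + i\right)}{8}}}{6859}
  Res_{z = \frac{19 \sqrt{2}}{8} - \frac{19 \sqrt{2} i}{8}} g(z) = \frac{48 \sqrt{2} \left(-1 + i\right) e^{- \frac{19 \sqrt{2} \omega \left(1 + i\right)}{8}}}{6859}
  F(ω) = -2πi·ΣRes = \frac{96 \sqrt{2} \pi \left(\left(1 - i\right) e^{\frac{19 \sqrt{2} i \omega}{4}} + 1 + i\right) e^{- \frac{19 \sqrt{2} \omega \left(1 + i\right)}{8}}}{6859} = \frac{384 \pi e^{- \frac{19 \sqrt{2} \omega}{8}} \sin{\left(\frac{19 \sqrt{2} \omega}{8} + \frac{\pi}{4} \right)}}{6859}

Case ω < 0 (upper half-plane, counterclockwise contour ⇒ F(ω) = +2πi·ΣRes):
  Res_{z = \frac{19 \sqrt{2}}{8} + \frac{19 \sqrt{2} i}{8}} g(z) = - \frac{48 \sqrt{2} \left(1 + i\right) e^{\frac{19 \sqrt{2} \omega \left(1 - i\right)}{8}}}{6859}
  Res_{z = - \frac{19 \sqrt{2}}{8} + \frac{19 \sqrt{2} i}{8}} g(z) = \frac{48 \sqrt{2} \left(1 - i\right) e^{\frac{19 \sqrt{2} \omega \left(1 + i\right)}{8}}}{6859}
  F(ω) = 2πi·ΣRes = - \frac{96 \sqrt{2} i \pi \left(\left(1 + i\right) e^{\frac{19 \sqrt{2} \omega \left(1 - i\right)}{8}} - \left(1 - i\right) e^{\frac{19 \sqrt{2} \omega \left(1 + i\right)}{8}}\right)}{6859} = \frac{384 \pi e^{\frac{19 \sqrt{2} \omega}{8}} \cos{\left(\frac{19 \sqrt{2} \omega}{8} + \frac{\pi}{4} \right)}}{6859}

Both cases combine into a single formula in |ω|:

F(ω) = \frac{384 \pi e^{- \frac{19 \sqrt{2} \left|{\omega}\right|}{8}} \sin{\left(\frac{19 \sqrt{2} \left|{\omega}\right|}{8} + \frac{\pi}{4} \right)}}{6859}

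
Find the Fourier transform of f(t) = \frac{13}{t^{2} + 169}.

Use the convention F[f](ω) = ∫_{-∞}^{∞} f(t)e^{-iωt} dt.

F(ω) = \pi e^{- 13 \left|{\omega}\right|}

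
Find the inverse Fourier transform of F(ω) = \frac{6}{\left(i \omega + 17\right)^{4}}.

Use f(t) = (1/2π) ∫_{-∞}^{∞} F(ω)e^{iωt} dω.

f(t) = t^{3} e^{- 17 t} u\left(t\right)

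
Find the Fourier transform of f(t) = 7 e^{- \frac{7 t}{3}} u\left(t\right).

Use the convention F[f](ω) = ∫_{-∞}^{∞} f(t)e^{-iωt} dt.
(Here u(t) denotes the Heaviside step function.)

F(ω) = \frac{21}{3 i \omega + 7}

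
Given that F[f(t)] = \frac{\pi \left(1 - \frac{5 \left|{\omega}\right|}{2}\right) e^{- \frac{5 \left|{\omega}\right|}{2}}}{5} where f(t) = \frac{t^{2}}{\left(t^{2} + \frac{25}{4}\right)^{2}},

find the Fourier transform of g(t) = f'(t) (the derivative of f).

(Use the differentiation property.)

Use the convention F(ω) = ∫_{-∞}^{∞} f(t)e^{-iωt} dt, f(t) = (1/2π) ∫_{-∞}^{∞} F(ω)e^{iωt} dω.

F[g](ω) = \frac{i \pi \omega \left(2 - 5 \left|{\omega}\right|\right) e^{- \frac{5 \left|{\omega}\right|}{2}}}{10}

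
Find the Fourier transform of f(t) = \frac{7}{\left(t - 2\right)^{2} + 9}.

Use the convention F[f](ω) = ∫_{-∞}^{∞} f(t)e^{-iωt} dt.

F(ω) = \frac{7 \pi e^{- 2 i \omega - 3 \left|{\omega}\right|}}{3}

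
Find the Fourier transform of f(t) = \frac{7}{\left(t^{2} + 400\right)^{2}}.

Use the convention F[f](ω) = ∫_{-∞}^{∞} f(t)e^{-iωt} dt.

F(ω) = \frac{7 \pi \left(20 \left|{\omega}\right| + 1\right) e^{- 20 \left|{\omega}\right|}}{16000}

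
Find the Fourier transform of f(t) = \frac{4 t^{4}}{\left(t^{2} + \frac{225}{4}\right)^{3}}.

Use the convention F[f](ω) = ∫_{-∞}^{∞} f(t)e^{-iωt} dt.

F(ω) = \frac{\pi \left(75 \omega^{2} - 50 \left|{\omega}\right| + 4\right) e^{- \frac{15 \left|{\omega}\right|}{2}}}{20}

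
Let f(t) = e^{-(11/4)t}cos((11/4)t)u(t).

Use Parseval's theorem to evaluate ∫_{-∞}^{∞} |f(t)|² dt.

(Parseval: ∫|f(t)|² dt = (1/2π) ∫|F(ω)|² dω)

∫|f(t)|² dt = \frac{3}{22}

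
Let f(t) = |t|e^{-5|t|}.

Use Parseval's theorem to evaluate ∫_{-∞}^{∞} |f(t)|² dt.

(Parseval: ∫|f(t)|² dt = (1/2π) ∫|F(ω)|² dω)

∫|f(t)|² dt = \frac{1}{250}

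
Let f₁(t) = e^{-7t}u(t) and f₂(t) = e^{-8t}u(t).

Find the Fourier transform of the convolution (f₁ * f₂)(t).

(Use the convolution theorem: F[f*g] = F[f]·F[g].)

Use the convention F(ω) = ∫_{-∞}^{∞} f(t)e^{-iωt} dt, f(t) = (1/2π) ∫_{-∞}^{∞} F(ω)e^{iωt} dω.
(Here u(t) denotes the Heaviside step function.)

F[f₁*f₂](ω) = \frac{1}{\left(i \omega + 7\right) \left(i \omega + 8\right)}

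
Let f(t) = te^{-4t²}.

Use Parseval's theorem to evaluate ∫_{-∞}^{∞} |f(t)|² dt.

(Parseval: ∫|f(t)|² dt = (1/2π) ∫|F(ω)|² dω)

∫|f(t)|² dt = \frac{\sqrt{2} \sqrt{\pi}}{64}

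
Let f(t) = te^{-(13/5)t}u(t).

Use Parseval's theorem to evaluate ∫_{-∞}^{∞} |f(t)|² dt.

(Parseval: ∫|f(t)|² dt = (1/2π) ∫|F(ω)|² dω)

∫|f(t)|² dt = \frac{125}{8788}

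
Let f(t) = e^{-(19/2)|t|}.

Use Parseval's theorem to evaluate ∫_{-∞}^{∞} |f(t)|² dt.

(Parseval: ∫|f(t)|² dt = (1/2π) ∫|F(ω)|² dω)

∫|f(t)|² dt = \frac{2}{19}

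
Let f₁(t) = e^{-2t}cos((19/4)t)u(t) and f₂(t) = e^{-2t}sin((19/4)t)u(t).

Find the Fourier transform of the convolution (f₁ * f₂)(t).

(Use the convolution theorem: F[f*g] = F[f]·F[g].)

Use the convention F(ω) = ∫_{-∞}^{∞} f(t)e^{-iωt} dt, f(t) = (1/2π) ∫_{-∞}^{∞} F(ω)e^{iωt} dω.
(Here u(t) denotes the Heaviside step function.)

F[f₁*f₂](ω) = \frac{1216 \left(i \omega + 2\right)}{\left(16 \left(i \omega + 2\right)^{2} + 361\right)^{2}}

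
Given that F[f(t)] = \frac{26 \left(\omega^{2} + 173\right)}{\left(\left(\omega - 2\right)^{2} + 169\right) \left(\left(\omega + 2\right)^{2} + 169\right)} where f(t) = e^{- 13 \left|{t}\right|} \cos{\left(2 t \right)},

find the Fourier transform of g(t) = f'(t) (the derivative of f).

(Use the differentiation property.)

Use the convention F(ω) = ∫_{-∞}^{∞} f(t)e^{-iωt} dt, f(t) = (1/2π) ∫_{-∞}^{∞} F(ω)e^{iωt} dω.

F[g](ω) = \frac{26 i \omega \left(\omega^{2} + 173\right)}{\omega^{4} + 330 \omega^{2} + 29929}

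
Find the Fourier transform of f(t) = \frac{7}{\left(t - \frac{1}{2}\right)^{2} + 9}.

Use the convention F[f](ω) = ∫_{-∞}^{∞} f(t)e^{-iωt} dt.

F(ω) = \frac{7 \pi e^{- \frac{i \omega}{2} - 3 \left|{\omega}\right|}}{3}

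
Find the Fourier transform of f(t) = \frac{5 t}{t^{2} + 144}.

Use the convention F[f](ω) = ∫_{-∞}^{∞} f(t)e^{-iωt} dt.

F(ω) = - 5 i \pi e^{- 12 \left|{\omega}\right|} \operatorname{sign}{\left(\omega \right)}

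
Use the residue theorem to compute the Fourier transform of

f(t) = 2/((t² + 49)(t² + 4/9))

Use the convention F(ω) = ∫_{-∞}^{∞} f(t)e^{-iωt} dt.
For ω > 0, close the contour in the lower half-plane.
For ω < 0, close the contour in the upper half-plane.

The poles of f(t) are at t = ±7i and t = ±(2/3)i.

Let g(z) = f(z)e^{-iωz}; for large |z| the factor e^{-iωz} decays in the lower half-plane when ω > 0 and in the upper half-plane when ω < 0.

Case ω > 0 (lower half-plane, clockwise contour ⇒ F(ω) = -2πi·ΣRes):
  Res_{z = - 7 i} g(z) = - \frac{9 i e^{- 7 \omega}}{3059}
  Res_{z = - \frac{2 i}{3}} g(z) = \frac{27 i e^{- \frac{2 \omega}{3}}}{874}
  F(ω) = -2πi·ΣRes = - \frac{18 \pi e^{- 7 \omega}}{3059} + \frac{27 \pi e^{- \frac{2 \omega}{3}}}{437}

Case ω < 0 (upper half-plane, counterclockwise contour ⇒ F(ω) = +2πi·ΣRes):
  Res_{z = 7 i} g(z) = \frac{9 i e^{7 \omega}}{3059}
  Res_{z = \frac{2 i}{3}} g(z) = - \frac{27 i e^{\frac{2 \omega}{3}}}{874}
  F(ω) = 2πi·ΣRes = \frac{9 \pi \left(21 e^{\frac{2 \omega}{3}} - 2 e^{7 \omega}\right)}{3059}

Both cases combine into a single formula in |ω|:

F(ω) = - \frac{18 \pi e^{- 7 \left|{\omega}\right|}}{3059} + \frac{27 \pi e^{- \frac{2 \left|{\omega}\right|}{3}}}{437}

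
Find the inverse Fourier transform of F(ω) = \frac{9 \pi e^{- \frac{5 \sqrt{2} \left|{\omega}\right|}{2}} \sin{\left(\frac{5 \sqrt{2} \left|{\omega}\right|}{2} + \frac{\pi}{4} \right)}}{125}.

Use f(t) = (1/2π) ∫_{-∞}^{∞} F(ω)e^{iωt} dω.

f(t) = \frac{9}{t^{4} + 625}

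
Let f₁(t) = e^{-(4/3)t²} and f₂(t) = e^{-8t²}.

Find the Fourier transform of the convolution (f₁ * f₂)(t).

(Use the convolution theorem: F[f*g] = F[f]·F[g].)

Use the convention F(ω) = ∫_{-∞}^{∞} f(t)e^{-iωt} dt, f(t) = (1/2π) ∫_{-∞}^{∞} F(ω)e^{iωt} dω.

F[f₁*f₂](ω) = \frac{\sqrt{6} \pi e^{- \frac{7 \omega^{2}}{32}}}{8}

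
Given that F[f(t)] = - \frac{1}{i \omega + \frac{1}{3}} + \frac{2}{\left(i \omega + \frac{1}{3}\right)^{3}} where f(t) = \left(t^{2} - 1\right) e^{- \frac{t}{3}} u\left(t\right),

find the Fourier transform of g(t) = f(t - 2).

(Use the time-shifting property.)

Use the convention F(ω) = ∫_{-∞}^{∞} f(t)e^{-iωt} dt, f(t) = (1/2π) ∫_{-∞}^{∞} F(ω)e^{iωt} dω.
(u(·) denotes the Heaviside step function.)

F[g](ω) = \frac{3 \left(54 i \omega - \left(3 i \omega + 1\right)^{3} + 18\right) e^{- 2 i \omega}}{\left(3 i \omega + 1\right)^{4}}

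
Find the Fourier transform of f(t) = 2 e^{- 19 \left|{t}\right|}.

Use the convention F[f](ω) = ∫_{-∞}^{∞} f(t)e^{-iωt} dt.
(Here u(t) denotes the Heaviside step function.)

F(ω) = \frac{76}{\omega^{2} + 361}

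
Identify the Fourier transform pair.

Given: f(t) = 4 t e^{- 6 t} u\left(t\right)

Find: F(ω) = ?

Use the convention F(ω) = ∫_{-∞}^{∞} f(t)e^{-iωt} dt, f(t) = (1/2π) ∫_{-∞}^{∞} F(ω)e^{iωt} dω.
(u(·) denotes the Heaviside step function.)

F(ω) = \frac{4}{\left(i \omega + 6\right)^{2}}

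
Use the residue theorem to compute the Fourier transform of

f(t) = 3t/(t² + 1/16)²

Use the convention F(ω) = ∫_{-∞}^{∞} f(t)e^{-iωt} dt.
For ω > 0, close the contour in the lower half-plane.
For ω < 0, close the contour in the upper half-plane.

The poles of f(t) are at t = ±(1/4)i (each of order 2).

Let g(z) = f(z)e^{-iωz}; for large |z| the factor e^{-iωz} decays in the lower half-plane when ω > 0 and in the upper half-plane when ω < 0.

Case ω > 0 (lower half-plane, clockwise contour ⇒ F(ω) = -2πi·ΣRes):
  Res_{z = - \frac{i}{4}} g(z) = 3 \omega e^{- \frac{\omega}{4}} (pole of order 2)
  F(ω) = -2πi·ΣRes = - 6 i \pi \omega e^{- \frac{\omega}{4}}

Case ω < 0 (upper half-plane, counterclockwise contour ⇒ F(ω) = +2πi·ΣRes):
  Res_{z = \frac{i}{4}} g(z) = - 3 \omega e^{\frac{\omega}{4}} (pole of order 2)
  F(ω) = 2πi·ΣRes = - 6 i \pi \omega e^{\frac{\omega}{4}}

Both cases combine into a single formula in |ω|:

F(ω) = - 6 i \pi \omega e^{- \frac{\left|{\omega}\right|}{4}}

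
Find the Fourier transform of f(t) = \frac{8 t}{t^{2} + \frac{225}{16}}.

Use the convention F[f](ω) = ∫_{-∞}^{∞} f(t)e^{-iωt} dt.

F(ω) = - 8 i \pi e^{- \frac{15 \left|{\omega}\right|}{4}} \operatorname{sign}{\left(\omega \right)}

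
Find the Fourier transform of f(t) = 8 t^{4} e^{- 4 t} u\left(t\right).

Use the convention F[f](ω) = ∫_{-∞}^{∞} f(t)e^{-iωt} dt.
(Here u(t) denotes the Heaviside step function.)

F(ω) = \frac{192}{\left(i \omega + 4\right)^{5}}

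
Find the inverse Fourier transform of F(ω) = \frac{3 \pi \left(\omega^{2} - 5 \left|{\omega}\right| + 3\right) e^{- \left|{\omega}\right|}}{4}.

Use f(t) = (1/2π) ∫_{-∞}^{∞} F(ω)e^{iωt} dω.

f(t) = \frac{6 t^{4}}{\left(t^{2} + 1\right)^{3}}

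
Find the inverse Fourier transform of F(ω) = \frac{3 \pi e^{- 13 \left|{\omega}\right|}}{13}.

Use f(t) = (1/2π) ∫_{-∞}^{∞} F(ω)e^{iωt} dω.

f(t) = \frac{3}{t^{2} + 169}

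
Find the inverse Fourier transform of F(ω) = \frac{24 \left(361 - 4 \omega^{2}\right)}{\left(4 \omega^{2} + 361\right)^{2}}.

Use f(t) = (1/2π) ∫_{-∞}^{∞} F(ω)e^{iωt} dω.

f(t) = 3 e^{- \frac{19 \left|{t}\right|}{2}} \left|{t}\right|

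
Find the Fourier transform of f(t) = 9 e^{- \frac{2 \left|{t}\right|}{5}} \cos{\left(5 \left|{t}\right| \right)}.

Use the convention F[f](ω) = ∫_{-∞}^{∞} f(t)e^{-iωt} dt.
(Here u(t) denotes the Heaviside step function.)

F(ω) = \frac{180 \left(25 \omega^{2} + 629\right)}{625 \omega^{4} - 31050 \omega^{2} + 395641}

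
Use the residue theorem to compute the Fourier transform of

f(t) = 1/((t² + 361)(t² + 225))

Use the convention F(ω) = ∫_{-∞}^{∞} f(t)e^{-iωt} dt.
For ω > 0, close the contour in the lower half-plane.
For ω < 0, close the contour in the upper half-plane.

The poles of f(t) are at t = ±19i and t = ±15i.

Let g(z) = f(z)e^{-iωz}; for large |z| the factor e^{-iωz} decays in the lower half-plane when ω > 0 and in the upper half-plane when ω < 0.

Case ω > 0 (lower half-plane, clockwise contour ⇒ F(ω) = -2πi·ΣRes):
  Res_{z = - 19 i} g(z) = - \frac{i e^{- 19 \omega}}{5168}
  Res_{z = - 15 i} g(z) = \frac{i e^{- 15 \omega}}{4080}
  F(ω) = -2πi·ΣRes = \frac{\pi \left(19 e^{4 \omega} - 15\right) e^{- 19 \omega}}{38760}

Case ω < 0 (upper half-plane, counterclockwise contour ⇒ F(ω) = +2πi·ΣRes):
  Res_{z = 19 i} g(z) = \frac{i e^{19 \omega}}{5168}
  Res_{z = 15 i} g(z) = - \frac{i e^{15 \omega}}{4080}
  F(ω) = 2πi·ΣRes = \frac{\pi \left(19 - 15 e^{4 \omega}\right) e^{15 \omega}}{38760}

Both cases combine into a single formula in |ω|:

F(ω) = \frac{\pi \left(19 e^{4 \left|{\omega}\right|} - 15\right) e^{- 19 \left|{\omega}\right|}}{38760}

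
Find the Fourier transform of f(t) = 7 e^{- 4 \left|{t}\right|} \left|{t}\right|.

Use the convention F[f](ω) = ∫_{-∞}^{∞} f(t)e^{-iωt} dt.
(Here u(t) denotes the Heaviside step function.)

F(ω) = \frac{14 \left(16 - \omega^{2}\right)}{\left(\omega^{2} + 16\right)^{2}}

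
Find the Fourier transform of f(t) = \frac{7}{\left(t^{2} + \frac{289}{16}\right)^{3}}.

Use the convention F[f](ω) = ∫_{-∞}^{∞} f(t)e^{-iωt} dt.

F(ω) = \frac{56 \pi \left(289 \omega^{2} + 204 \left|{\omega}\right| + 48\right) e^{- \frac{17 \left|{\omega}\right|}{4}}}{1419857}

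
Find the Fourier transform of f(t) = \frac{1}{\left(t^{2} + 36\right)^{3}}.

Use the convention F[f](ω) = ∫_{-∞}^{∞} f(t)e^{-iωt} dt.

F(ω) = \frac{\pi \left(12 \omega^{2} + 6 \left|{\omega}\right| + 1\right) e^{- 6 \left|{\omega}\right|}}{20736}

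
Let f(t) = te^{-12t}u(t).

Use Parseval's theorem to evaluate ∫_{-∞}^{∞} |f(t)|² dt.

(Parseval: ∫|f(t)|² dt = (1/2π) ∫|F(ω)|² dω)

∫|f(t)|² dt = \frac{1}{6912}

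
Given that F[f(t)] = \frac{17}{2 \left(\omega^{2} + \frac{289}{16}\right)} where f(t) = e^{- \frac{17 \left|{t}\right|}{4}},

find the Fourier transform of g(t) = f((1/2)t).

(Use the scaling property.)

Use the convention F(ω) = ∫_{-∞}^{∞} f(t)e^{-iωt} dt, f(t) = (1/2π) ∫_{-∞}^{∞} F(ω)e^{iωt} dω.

F[g](ω) = \frac{272}{64 \omega^{2} + 289}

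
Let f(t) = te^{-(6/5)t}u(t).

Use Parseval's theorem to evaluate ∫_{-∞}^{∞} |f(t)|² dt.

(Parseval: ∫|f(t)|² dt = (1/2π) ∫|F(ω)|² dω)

∫|f(t)|² dt = \frac{125}{864}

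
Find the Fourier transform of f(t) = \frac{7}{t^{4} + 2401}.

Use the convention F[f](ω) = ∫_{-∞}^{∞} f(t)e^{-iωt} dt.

F(ω) = \frac{\pi e^{- \frac{7 \sqrt{2} \left|{\omega}\right|}{2}} \sin{\left(\frac{7 \sqrt{2} \left|{\omega}\right|}{2} + \frac{\pi}{4} \right)}}{49}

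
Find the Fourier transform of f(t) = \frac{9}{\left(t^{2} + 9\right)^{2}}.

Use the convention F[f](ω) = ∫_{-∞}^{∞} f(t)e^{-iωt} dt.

F(ω) = \frac{\pi \left(3 \left|{\omega}\right| + 1\right) e^{- 3 \left|{\omega}\right|}}{6}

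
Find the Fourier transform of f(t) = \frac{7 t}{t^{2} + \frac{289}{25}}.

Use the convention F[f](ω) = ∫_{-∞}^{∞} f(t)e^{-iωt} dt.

F(ω) = - 7 i \pi e^{- \frac{17 \left|{\omega}\right|}{5}} \operatorname{sign}{\left(\omega \right)}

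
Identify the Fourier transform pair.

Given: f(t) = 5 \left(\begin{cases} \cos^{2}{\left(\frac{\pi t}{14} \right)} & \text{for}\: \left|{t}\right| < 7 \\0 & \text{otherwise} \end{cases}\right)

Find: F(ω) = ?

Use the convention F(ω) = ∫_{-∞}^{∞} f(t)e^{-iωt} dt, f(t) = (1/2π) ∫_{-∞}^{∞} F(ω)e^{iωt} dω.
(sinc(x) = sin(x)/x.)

F(ω) = - \frac{35 \pi^{2} \operatorname{sinc}{\left(7 \omega \right)}}{49 \omega^{2} - \pi^{2}}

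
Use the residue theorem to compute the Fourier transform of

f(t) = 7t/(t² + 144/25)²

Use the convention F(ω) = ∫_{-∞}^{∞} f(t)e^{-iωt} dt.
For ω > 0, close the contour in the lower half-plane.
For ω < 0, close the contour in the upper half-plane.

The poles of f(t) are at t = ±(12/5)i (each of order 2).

Let g(z) = f(z)e^{-iωz}; for large |z| the factor e^{-iωz} decays in the lower half-plane when ω > 0 and in the upper half-plane when ω < 0.

Case ω > 0 (lower half-plane, clockwise contour ⇒ F(ω) = -2πi·ΣRes):
  Res_{z = - \frac{12 i}{5}} g(z) = \frac{35 \omega e^{- \frac{12 \omega}{5}}}{48} (pole of order 2)
  F(ω) = -2πi·ΣRes = - \frac{35 i \pi \omega e^{- \frac{12 \omega}{5}}}{24}

Case ω < 0 (upper half-plane, counterclockwise contour ⇒ F(ω) = +2πi·ΣRes):
  Res_{z = \frac{12 i}{5}} g(z) = - \frac{35 \omega e^{\frac{12 \omega}{5}}}{48} (pole of order 2)
  F(ω) = 2πi·ΣRes = - \frac{35 i \pi \omega e^{\frac{12 \omega}{5}}}{24}

Both cases combine into a single formula in |ω|:

F(ω) = - \frac{35 i \pi \omega e^{- \frac{12 \left|{\omega}\right|}{5}}}{24}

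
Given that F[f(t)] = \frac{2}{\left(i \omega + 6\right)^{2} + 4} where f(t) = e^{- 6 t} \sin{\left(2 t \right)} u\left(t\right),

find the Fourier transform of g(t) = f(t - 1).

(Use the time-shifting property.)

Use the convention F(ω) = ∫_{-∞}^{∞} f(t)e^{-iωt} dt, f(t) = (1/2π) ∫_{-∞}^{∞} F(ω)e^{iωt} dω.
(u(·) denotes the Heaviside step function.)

F[g](ω) = \frac{2 e^{- i \omega}}{\left(i \omega + 6\right)^{2} + 4}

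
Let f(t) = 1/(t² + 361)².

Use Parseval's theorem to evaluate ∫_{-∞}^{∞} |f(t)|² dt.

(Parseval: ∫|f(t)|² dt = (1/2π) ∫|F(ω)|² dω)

∫|f(t)|² dt = \frac{5 \pi}{14301947824}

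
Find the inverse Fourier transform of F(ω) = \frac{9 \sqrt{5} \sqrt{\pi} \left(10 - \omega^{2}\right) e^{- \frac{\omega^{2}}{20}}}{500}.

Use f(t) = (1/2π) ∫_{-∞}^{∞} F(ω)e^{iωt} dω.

f(t) = 9 t^{2} e^{- 5 t^{2}}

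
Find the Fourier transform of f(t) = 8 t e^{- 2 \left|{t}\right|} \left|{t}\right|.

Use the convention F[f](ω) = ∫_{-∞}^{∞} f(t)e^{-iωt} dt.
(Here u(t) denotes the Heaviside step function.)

F(ω) = \frac{32 i \omega \left(\omega^{2} - 12\right)}{\left(\omega^{2} + 4\right)^{3}}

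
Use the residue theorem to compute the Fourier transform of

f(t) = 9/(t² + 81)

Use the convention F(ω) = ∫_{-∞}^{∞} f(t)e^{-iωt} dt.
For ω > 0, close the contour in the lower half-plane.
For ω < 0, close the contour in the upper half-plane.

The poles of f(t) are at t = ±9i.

Let g(z) = f(z)e^{-iωz}; for large |z| the factor e^{-iωz} decays in the lower half-plane when ω > 0 and in the upper half-plane when ω < 0.

Case ω > 0 (lower half-plane, clockwise contour ⇒ F(ω) = -2πi·ΣRes):
  Res_{z = - 9 i} g(z) = \frac{i e^{- 9 \omega}}{2}
  F(ω) = -2πi·ΣRes = \pi e^{- 9 \omega}

Case ω < 0 (upper half-plane, counterclockwise contour ⇒ F(ω) = +2πi·ΣRes):
  Res_{z = 9 i} g(z) = - \frac{i e^{9 \omega}}{2}
  F(ω) = 2πi·ΣRes = \pi e^{9 \omega}

Both cases combine into a single formula in |ω|:

F(ω) = \pi e^{- 9 \left|{\omega}\right|}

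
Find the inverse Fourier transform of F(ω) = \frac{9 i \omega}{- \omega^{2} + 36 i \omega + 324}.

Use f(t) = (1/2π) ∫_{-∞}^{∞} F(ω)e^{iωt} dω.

f(t) = 9 \left(1 - 18 t\right) e^{- 18 t} u\left(t\right)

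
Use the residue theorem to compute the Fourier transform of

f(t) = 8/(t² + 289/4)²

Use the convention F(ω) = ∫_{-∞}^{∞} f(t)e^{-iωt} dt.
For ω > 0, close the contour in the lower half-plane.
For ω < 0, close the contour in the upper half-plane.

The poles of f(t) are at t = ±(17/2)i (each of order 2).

Let g(z) = f(z)e^{-iωz}; for large |z| the factor e^{-iωz} decays in the lower half-plane when ω > 0 and in the upper half-plane when ω < 0.

Case ω > 0 (lower half-plane, clockwise contour ⇒ F(ω) = -2πi·ΣRes):
  Res_{z = - \frac{17 i}{2}} g(z) = \frac{8 i \left(17 \omega + 2\right) e^{- \frac{17 \omega}{2}}}{4913} (pole of order 2)
  F(ω) = -2πi·ΣRes = \frac{16 \pi \left(17 \omega + 2\right) e^{- \frac{17 \omega}{2}}}{4913}

Case ω < 0 (upper half-plane, counterclockwise contour ⇒ F(ω) = +2πi·ΣRes):
  Res_{z = \frac{17 i}{2}} g(z) = \frac{8 i \left(17 \omega - 2\right) e^{\frac{17 \omega}{2}}}{4913} (pole of order 2)
  F(ω) = 2πi·ΣRes = \frac{16 \pi \left(2 - 17 \omega\right) e^{\frac{17 \omega}{2}}}{4913}

Both cases combine into a single formula in |ω|:

F(ω) = \frac{16 \pi \left(17 \left|{\omega}\right| + 2\right) e^{- \frac{17 \left|{\omega}\right|}{2}}}{4913}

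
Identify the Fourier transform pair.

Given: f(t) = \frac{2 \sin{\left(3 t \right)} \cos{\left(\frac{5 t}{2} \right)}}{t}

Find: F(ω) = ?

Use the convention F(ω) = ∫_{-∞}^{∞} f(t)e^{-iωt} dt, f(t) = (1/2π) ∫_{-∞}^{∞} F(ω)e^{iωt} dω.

F(ω) = \begin{cases} 2 \pi & \text{for}\: \omega > - \frac{1}{2} \wedge \omega < \frac{1}{2} \\\pi & \text{for}\: \omega > - \frac{11}{2} \wedge \omega < \frac{11}{2} \\0 & \text{otherwise} \end{cases}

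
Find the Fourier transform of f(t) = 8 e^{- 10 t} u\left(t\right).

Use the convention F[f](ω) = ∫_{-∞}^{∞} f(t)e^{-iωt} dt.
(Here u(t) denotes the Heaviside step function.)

F(ω) = \frac{8}{i \omega + 10}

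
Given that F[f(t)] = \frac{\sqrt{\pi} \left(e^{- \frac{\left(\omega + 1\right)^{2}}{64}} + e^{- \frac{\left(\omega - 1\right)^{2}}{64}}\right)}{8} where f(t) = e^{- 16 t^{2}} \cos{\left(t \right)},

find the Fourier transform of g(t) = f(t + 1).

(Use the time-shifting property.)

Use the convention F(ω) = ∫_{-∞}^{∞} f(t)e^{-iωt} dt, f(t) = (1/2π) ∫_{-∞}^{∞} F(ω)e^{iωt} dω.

F[g](ω) = \frac{\sqrt{\pi} \left(e^{\frac{\omega}{16}} + 1\right) e^{- \frac{\omega^{2}}{64} - \frac{\omega}{32} + i \omega - \frac{1}{64}}}{8}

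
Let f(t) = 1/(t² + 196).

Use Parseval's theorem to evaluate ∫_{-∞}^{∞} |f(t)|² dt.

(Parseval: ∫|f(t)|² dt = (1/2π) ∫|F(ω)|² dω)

∫|f(t)|² dt = \frac{\pi}{5488}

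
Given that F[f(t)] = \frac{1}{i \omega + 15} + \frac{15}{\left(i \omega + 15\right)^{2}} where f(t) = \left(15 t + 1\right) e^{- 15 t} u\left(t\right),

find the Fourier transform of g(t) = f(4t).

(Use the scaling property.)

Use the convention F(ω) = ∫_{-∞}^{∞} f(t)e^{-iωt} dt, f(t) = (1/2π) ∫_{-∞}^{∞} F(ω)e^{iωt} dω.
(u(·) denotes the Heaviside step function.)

F[g](ω) = \frac{- i \omega - 120}{\omega^{2} - 120 i \omega - 3600}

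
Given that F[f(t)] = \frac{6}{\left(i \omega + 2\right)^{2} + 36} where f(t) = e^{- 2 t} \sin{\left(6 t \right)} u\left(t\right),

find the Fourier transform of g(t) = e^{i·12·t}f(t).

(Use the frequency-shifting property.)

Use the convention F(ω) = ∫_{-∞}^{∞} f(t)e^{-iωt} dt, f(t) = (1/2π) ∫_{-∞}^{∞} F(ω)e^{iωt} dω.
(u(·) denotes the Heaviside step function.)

F[g](ω) = \frac{6}{\left(i \left(\omega - 12\right) + 2\right)^{2} + 36}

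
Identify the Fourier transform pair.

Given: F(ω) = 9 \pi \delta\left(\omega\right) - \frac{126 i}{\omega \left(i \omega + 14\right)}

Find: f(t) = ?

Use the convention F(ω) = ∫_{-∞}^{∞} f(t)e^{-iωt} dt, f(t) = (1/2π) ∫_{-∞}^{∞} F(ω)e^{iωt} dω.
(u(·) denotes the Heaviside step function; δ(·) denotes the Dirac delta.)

f(t) = 9 \left(1 - e^{- 14 t}\right) u\left(t\right)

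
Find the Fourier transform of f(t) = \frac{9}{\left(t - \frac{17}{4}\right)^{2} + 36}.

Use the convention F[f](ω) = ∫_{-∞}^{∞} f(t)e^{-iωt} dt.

F(ω) = \frac{3 \pi e^{- \frac{17 i \omega}{4} - 6 \left|{\omega}\right|}}{2}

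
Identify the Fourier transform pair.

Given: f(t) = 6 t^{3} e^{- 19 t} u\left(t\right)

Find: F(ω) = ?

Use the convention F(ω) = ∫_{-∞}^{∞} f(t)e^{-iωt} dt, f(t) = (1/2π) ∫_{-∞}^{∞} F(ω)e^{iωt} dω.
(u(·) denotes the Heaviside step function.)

F(ω) = \frac{36}{\left(i \omega + 19\right)^{4}}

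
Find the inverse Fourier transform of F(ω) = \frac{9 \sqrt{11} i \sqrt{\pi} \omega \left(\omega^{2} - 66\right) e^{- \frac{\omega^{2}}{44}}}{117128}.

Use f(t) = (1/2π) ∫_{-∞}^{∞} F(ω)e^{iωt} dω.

f(t) = 9 t^{3} e^{- 11 t^{2}}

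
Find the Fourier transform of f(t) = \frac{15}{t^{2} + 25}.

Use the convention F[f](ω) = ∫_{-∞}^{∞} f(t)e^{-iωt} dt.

F(ω) = 3 \pi e^{- 5 \left|{\omega}\right|}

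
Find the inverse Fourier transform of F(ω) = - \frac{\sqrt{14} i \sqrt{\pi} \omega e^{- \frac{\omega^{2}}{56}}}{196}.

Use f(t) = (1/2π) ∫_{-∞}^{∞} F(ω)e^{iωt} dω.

f(t) = 2 t e^{- 14 t^{2}}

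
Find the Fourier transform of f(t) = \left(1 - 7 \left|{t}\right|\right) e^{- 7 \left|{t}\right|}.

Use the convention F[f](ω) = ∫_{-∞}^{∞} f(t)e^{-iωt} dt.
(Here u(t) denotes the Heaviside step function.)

F(ω) = \frac{28 \omega^{2}}{\left(\omega^{2} + 49\right)^{2}}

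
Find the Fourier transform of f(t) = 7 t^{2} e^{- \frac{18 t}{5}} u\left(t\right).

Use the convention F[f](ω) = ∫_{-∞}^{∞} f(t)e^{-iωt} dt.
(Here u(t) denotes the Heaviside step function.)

F(ω) = \frac{1750}{\left(5 i \omega + 18\right)^{3}}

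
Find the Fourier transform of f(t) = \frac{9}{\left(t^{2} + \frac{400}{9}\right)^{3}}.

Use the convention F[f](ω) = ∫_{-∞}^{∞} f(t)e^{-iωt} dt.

F(ω) = \frac{243 \pi \left(400 \omega^{2} + 180 \left|{\omega}\right| + 27\right) e^{- \frac{20 \left|{\omega}\right|}{3}}}{25600000}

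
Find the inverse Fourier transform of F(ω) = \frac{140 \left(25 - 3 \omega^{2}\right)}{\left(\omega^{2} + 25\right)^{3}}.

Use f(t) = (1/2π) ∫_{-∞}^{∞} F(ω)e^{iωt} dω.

f(t) = 7 t^{2} e^{- 5 \left|{t}\right|}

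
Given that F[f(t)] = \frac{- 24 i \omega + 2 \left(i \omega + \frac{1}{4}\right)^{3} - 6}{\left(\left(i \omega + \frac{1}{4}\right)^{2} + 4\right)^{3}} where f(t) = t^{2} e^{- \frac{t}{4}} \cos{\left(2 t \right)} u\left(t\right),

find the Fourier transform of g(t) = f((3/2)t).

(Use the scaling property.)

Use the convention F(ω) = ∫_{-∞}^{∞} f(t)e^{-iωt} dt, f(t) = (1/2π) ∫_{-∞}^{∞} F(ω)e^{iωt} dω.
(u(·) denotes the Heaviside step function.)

F[g](ω) = \frac{2304 \left(- 13824 i \omega + \left(8 i \omega + 3\right)^{3} - 5184\right)}{\left(\left(8 i \omega + 3\right)^{2} + 576\right)^{3}}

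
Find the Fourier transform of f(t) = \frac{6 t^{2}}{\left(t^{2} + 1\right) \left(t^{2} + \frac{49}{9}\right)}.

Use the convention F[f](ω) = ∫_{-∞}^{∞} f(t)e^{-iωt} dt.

F(ω) = - \frac{27 \pi e^{- \left|{\omega}\right|}}{20} + \frac{63 \pi e^{- \frac{7 \left|{\omega}\right|}{3}}}{20}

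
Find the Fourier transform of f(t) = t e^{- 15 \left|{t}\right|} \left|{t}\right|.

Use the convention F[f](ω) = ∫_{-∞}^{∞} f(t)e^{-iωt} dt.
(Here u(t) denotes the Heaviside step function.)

F(ω) = \frac{4 i \omega \left(\omega^{2} - 675\right)}{\left(\omega^{2} + 225\right)^{3}}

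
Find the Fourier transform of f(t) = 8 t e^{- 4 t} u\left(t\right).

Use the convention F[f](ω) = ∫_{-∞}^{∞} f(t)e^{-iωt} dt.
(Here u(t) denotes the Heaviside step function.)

F(ω) = \frac{8}{\left(i \omega + 4\right)^{2}}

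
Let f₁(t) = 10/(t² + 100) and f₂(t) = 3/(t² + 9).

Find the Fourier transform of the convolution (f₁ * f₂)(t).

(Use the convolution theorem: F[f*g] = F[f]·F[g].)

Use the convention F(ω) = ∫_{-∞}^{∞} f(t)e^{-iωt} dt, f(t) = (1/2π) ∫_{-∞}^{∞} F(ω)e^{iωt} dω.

F[f₁*f₂](ω) = \pi^{2} e^{- 13 \left|{\omega}\right|}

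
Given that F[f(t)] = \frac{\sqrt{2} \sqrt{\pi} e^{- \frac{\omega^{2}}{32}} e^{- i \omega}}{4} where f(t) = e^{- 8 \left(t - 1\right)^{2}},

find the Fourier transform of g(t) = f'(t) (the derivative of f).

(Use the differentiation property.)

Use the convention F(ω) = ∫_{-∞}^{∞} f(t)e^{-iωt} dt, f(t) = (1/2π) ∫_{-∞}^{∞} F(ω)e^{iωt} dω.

F[g](ω) = \frac{\sqrt{2} i \sqrt{\pi} \omega e^{- \omega \left(\frac{\omega}{32} + i\right)}}{4}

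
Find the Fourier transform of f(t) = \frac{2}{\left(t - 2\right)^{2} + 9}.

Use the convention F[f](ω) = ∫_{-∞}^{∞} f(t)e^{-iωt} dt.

F(ω) = \frac{2 \pi e^{- 2 i \omega - 3 \left|{\omega}\right|}}{3}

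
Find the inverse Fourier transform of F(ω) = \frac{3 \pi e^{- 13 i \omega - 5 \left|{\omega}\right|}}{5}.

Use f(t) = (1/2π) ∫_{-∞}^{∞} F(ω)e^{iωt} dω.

f(t) = \frac{3}{\left(t - 13\right)^{2} + 25}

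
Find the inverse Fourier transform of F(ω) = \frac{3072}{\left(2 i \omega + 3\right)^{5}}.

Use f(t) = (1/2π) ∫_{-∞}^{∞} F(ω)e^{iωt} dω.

f(t) = 4 t^{4} e^{- \frac{3 t}{2}} u\left(t\right)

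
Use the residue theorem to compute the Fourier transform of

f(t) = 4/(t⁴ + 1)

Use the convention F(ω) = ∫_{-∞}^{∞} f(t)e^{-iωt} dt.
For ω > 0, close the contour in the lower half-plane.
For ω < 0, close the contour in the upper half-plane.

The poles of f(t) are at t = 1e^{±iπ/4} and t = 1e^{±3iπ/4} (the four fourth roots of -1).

Let g(z) = f(z)e^{-iωz}; for large |z| the factor e^{-iωz} decays in the lower half-plane when ω > 0 and in the upper half-plane when ω < 0.

Case ω > 0 (lower half-plane, clockwise contour ⇒ F(ω) = -2πi·ΣRes):
  Res_{z = - \frac{\sqrt{2}}{2} - \frac{\sqrt{2} i}{2}} g(z) = \frac{\sqrt{2} i \left(1 - i\right) e^{\frac{\sqrt{2} \omega \left(-1 + i\right)}{2}}}{2}
  Res_{z = \frac{\sqrt{2}}{2} - \frac{\sqrt{2} i}{2}} g(z) = \frac{\sqrt{2} i \left(1 + i\right) e^{- \frac{\sqrt{2} \omega \left(1 + i\right)}{2}}}{2}
  F(ω) = -2πi·ΣRes = \sqrt{2} \pi \left(\left(1 - i\right) e^{\sqrt{2} i \omega} + 1 + i\right) e^{- \frac{\sqrt{2} \omega \left(1 + i\right)}{2}} = 4 \pi e^{- \frac{\sqrt{2} \omega}{2}} \sin{\left(\frac{\sqrt{2} \omega}{2} + \frac{\pi}{4} \right)}

Case ω < 0 (upper half-plane, counterclockwise contour ⇒ F(ω) = +2πi·ΣRes):
  Res_{z = \frac{\sqrt{2}}{2} + \frac{\sqrt{2} i}{2}} g(z) = \frac{\sqrt{2} i \left(-1 + i\right) e^{\frac{\sqrt{2} \omega \left(1 - i\right)}{2}}}{2}
  Res_{z = - \frac{\sqrt{2}}{2} + \frac{\sqrt{2} i}{2}} g(z) = \frac{\sqrt{2} \left(1 - i\right) e^{\frac{\sqrt{2} \omega \left(1 + i\right)}{2}}}{2}
  F(ω) = 2πi·ΣRes = - \sqrt{2} i \pi \left(i \left(1 - i\right) e^{\frac{\sqrt{2} \omega \left(1 - i\right)}{2}} - \left(1 - i\right) e^{\frac{\sqrt{2} \omega \left(1 + i\right)}{2}}\right) = 4 \pi e^{\frac{\sqrt{2} \omega}{2}} \cos{\left(\frac{\sqrt{2} \omega}{2} + \frac{\pi}{4} \right)}

Both cases combine into a single formula in |ω|:

F(ω) = 4 \pi e^{- \frac{\sqrt{2} \left|{\omega}\right|}{2}} \sin{\left(\frac{\sqrt{2} \left|{\omega}\right|}{2} + \frac{\pi}{4} \right)}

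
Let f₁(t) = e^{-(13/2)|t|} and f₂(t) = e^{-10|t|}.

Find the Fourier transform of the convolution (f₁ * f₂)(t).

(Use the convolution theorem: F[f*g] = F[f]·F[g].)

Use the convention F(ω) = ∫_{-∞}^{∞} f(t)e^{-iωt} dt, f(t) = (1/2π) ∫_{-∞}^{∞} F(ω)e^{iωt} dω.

F[f₁*f₂](ω) = \frac{1040}{\left(\omega^{2} + 100\right) \left(4 \omega^{2} + 169\right)}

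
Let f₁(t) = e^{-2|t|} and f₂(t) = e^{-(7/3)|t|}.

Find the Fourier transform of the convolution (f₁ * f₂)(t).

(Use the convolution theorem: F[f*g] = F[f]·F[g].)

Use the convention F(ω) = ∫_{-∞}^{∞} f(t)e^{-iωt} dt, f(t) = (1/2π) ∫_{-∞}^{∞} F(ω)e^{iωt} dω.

F[f₁*f₂](ω) = \frac{168}{\left(\omega^{2} + 4\right) \left(9 \omega^{2} + 49\right)}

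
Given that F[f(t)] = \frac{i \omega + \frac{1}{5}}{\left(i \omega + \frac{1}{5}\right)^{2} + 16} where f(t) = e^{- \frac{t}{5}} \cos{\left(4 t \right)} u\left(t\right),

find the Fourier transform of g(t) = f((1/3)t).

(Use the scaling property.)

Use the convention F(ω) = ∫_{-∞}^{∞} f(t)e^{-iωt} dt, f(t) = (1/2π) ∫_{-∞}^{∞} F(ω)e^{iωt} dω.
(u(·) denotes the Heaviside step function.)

F[g](ω) = \frac{15 \left(15 i \omega + 1\right)}{\left(15 i \omega + 1\right)^{2} + 400}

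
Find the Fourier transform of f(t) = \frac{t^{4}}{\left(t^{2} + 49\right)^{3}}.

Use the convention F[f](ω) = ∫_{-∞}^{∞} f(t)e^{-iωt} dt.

F(ω) = \frac{\pi \left(49 \omega^{2} - 35 \left|{\omega}\right| + 3\right) e^{- 7 \left|{\omega}\right|}}{56}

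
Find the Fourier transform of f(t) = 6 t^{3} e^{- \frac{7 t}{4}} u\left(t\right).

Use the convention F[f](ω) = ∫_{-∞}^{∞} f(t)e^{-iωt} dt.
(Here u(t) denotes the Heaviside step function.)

F(ω) = \frac{9216}{\left(4 i \omega + 7\right)^{4}}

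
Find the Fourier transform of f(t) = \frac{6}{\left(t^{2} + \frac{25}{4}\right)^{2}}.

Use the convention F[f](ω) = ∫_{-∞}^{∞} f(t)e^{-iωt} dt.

F(ω) = \frac{12 \pi \left(5 \left|{\omega}\right| + 2\right) e^{- \frac{5 \left|{\omega}\right|}{2}}}{125}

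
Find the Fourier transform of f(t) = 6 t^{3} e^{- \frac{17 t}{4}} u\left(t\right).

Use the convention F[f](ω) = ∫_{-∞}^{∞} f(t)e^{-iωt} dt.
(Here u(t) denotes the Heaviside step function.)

F(ω) = \frac{9216}{\left(4 i \omega + 17\right)^{4}}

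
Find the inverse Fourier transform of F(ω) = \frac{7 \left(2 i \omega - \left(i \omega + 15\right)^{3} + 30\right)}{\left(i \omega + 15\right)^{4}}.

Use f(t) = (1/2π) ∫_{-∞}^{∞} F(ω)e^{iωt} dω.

f(t) = 7 \left(t^{2} - 1\right) e^{- 15 t} u\left(t\right)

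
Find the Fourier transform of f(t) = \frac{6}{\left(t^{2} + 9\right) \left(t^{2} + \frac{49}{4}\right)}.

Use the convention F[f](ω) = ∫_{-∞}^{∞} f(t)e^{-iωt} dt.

F(ω) = \frac{8 \pi e^{- 3 \left|{\omega}\right|}}{13} - \frac{48 \pi e^{- \frac{7 \left|{\omega}\right|}{2}}}{91}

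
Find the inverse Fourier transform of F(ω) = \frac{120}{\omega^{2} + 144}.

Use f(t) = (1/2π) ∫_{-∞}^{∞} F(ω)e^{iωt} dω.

f(t) = 5 e^{- 12 \left|{t}\right|}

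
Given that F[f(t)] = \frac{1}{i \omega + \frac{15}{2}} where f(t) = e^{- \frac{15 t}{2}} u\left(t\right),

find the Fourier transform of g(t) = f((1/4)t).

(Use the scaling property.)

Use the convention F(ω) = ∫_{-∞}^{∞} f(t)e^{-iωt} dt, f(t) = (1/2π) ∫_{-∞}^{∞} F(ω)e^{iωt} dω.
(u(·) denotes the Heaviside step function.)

F[g](ω) = \frac{8}{8 i \omega + 15}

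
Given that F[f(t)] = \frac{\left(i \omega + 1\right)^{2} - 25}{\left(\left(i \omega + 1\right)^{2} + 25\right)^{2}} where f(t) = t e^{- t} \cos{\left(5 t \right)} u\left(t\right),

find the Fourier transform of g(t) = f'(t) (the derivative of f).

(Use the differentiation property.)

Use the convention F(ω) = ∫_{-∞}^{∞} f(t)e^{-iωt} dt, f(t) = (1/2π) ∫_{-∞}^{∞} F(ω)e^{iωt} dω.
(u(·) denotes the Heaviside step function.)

F[g](ω) = \frac{i \omega \left(\left(i \omega + 1\right)^{2} - 25\right)}{\left(\left(i \omega + 1\right)^{2} + 25\right)^{2}}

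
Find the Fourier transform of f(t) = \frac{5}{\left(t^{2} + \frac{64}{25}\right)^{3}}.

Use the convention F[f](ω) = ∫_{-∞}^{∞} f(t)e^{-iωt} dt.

F(ω) = \frac{625 \pi \left(64 \omega^{2} + 120 \left|{\omega}\right| + 75\right) e^{- \frac{8 \left|{\omega}\right|}{5}}}{262144}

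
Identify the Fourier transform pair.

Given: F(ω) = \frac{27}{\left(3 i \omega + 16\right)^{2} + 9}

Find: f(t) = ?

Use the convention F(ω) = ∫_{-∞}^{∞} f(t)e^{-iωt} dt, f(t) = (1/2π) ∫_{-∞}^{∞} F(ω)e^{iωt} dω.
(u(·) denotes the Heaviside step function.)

f(t) = 3 e^{- \frac{16 t}{3}} \sin{\left(t \right)} u\left(t\right)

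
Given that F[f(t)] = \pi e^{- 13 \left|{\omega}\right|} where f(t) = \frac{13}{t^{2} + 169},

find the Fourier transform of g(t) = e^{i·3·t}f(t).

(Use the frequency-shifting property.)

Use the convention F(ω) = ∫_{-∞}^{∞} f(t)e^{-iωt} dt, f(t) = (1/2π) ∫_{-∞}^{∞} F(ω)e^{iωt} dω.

F[g](ω) = \pi e^{- 13 \left|{\omega - 3}\right|}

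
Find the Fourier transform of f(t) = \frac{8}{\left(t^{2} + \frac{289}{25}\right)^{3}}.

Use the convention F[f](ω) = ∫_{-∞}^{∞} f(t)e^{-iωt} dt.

F(ω) = \frac{125 \pi \left(289 \omega^{2} + 255 \left|{\omega}\right| + 75\right) e^{- \frac{17 \left|{\omega}\right|}{5}}}{1419857}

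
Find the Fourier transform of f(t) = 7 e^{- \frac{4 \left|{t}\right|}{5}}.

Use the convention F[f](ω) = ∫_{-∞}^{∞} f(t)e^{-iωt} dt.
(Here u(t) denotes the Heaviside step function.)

F(ω) = \frac{280}{25 \omega^{2} + 16}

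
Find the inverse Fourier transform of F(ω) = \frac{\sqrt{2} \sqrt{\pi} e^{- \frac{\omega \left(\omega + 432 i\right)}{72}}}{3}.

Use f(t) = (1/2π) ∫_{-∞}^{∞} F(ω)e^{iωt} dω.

f(t) = 2 e^{- 18 \left(t - 6\right)^{2}}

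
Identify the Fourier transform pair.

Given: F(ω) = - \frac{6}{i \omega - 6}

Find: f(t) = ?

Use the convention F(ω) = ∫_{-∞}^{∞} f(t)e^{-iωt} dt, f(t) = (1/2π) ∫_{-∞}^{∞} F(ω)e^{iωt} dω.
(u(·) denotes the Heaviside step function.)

f(t) = 6 e^{6 t} u\left(- t\right)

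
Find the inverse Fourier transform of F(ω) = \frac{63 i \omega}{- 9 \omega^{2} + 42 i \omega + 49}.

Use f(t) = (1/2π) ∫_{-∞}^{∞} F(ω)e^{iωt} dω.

f(t) = 7 \left(1 - \frac{7 t}{3}\right) e^{- \frac{7 t}{3}} u\left(t\right)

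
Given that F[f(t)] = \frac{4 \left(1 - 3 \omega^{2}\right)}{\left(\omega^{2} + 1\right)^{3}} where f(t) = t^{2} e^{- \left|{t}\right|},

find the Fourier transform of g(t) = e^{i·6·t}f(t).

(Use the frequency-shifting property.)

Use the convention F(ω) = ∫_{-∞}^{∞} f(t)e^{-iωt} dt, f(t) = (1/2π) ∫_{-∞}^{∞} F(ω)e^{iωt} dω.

F[g](ω) = \frac{4 \left(1 - 3 \left(\omega - 6\right)^{2}\right)}{\left(\left(\omega - 6\right)^{2} + 1\right)^{3}}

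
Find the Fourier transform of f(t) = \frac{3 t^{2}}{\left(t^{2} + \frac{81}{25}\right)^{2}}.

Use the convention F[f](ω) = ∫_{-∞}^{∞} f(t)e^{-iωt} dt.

F(ω) = \frac{\pi \left(5 - 9 \left|{\omega}\right|\right) e^{- \frac{9 \left|{\omega}\right|}{5}}}{6}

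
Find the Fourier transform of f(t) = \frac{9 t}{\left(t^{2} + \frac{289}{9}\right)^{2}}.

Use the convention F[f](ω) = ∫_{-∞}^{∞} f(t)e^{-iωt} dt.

F(ω) = - \frac{27 i \pi \omega e^{- \frac{17 \left|{\omega}\right|}{3}}}{34}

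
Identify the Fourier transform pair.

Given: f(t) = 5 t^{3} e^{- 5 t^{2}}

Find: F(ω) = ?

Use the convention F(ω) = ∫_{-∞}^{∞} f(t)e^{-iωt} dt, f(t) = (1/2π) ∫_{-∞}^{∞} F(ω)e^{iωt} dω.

F(ω) = \frac{\sqrt{5} i \sqrt{\pi} \omega \left(\omega^{2} - 30\right) e^{- \frac{\omega^{2}}{20}}}{1000}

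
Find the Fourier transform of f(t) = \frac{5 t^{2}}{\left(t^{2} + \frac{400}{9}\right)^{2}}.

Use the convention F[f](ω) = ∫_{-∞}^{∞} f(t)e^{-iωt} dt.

F(ω) = \frac{\pi \left(3 - 20 \left|{\omega}\right|\right) e^{- \frac{20 \left|{\omega}\right|}{3}}}{8}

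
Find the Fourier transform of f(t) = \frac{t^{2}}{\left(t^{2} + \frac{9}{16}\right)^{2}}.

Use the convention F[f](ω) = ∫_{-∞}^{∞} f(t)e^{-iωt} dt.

F(ω) = \frac{\pi \left(4 - 3 \left|{\omega}\right|\right) e^{- \frac{3 \left|{\omega}\right|}{4}}}{6}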